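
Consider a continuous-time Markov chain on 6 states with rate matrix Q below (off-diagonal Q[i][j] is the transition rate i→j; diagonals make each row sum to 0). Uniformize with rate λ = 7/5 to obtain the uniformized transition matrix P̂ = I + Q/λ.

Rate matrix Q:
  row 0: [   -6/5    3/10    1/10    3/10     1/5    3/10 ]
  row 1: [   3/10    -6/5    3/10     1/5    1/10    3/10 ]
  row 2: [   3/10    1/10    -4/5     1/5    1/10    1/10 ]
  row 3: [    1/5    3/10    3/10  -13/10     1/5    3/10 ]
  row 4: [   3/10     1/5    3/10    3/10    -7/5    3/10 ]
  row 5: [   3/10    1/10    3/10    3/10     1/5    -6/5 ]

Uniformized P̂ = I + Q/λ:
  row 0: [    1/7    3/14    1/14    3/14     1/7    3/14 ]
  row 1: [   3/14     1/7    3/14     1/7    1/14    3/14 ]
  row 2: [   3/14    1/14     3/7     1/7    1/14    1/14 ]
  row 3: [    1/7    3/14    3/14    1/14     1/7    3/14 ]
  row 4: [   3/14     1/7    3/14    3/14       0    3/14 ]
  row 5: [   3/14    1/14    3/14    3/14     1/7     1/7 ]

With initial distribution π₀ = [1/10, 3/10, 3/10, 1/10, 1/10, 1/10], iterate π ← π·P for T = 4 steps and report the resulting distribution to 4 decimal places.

t=0: π = [0.1000, 0.3000, 0.3000, 0.1000, 0.1000, 0.1000]
t=1: π = [0.2000, 0.1286, 0.2643, 0.1571, 0.0857, 0.1643]
t=2: π = [0.1888, 0.1378, 0.2423, 0.1638, 0.1026, 0.1648]
t=3: π = [0.1891, 0.1390, 0.2392, 0.1637, 0.1011, 0.1679]
t=4: π = [0.1891, 0.1390, 0.2385, 0.1639, 0.1014, 0.1681]

π = [0.1891, 0.1390, 0.2385, 0.1639, 0.1014, 0.1681]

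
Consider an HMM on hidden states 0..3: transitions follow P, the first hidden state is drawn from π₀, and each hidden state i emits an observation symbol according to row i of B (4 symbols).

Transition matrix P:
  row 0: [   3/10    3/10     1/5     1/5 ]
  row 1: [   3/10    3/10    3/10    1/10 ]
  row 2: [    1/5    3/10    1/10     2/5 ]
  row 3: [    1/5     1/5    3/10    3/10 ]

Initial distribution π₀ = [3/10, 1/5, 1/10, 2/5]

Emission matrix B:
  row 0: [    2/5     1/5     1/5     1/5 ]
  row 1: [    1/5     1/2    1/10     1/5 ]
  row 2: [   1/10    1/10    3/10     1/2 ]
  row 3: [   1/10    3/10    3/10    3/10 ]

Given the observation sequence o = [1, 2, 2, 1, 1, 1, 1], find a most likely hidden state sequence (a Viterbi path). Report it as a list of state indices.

path = [3, 3, 2, 1, 1, 1, 1]

t=0: δ = [6.000e-02, 1.000e-01, 1.000e-02, 1.200e-01]  (obs o_0=1)
t=1: δ = [6.000e-03, 3.000e-03, 1.080e-02, 1.080e-02]  ψ = [1, 1, 3, 3]  (obs o_1=2)
t=2: δ = [4.320e-04, 3.240e-04, 9.720e-04, 1.296e-03]  ψ = [2, 2, 3, 2]  (obs o_2=2)
t=3: δ = [5.184e-05, 1.458e-04, 3.888e-05, 1.166e-04]  ψ = [3, 2, 3, 2]  (obs o_3=1)
t=4: δ = [8.748e-06, 2.187e-05, 4.374e-06, 1.050e-05]  ψ = [1, 1, 1, 3]  (obs o_4=1)
t=5: δ = [1.312e-06, 3.281e-06, 6.561e-07, 9.448e-07]  ψ = [1, 1, 1, 3]  (obs o_5=1)
t=6: δ = [1.968e-07, 4.921e-07, 9.841e-08, 9.841e-08]  ψ = [1, 1, 1, 1]  (obs o_6=1)
backtrack: best end state = 1; path = [3, 3, 2, 1, 1, 1, 1]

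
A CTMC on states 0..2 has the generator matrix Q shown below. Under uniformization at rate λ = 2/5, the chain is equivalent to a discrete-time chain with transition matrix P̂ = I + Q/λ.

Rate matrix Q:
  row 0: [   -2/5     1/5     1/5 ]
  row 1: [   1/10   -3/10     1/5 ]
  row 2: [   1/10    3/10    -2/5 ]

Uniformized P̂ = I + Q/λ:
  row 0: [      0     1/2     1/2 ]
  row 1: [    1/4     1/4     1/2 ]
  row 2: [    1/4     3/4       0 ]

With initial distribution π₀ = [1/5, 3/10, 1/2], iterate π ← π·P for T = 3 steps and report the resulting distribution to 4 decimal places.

π = [0.2000, 0.4875, 0.3125]

t=0: π = [0.2000, 0.3000, 0.5000]
t=1: π = [0.2000, 0.5500, 0.2500]
t=2: π = [0.2000, 0.4250, 0.3750]
t=3: π = [0.2000, 0.4875, 0.3125]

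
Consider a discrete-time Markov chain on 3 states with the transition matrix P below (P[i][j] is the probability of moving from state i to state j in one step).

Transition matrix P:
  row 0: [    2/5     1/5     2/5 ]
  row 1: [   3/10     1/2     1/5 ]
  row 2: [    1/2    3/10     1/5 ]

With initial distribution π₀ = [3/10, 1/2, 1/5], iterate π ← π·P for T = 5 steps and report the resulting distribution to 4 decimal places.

π = [0.3952, 0.3258, 0.2790]

t=0: π = [0.3000, 0.5000, 0.2000]
t=1: π = [0.3700, 0.3700, 0.2600]
t=2: π = [0.3890, 0.3370, 0.2740]
t=3: π = [0.3937, 0.3285, 0.2778]
t=4: π = [0.3949, 0.3263, 0.2787]
t=5: π = [0.3952, 0.3258, 0.2790]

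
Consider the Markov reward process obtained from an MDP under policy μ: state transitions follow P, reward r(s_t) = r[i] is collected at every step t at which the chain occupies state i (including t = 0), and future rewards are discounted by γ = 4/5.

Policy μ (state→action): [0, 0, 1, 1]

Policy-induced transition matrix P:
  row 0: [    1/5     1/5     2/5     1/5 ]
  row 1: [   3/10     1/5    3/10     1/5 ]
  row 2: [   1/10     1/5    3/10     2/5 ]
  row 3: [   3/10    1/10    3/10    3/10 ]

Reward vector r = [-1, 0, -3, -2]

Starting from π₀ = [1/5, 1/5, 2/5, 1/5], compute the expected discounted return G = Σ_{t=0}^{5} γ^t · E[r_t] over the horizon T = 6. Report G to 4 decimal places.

t=0: π = [0.2000, 0.2000, 0.4000, 0.2000], E[r] = -1.8000, γ^t·E[r] = -1.800000, running G = -1.800000
t=1: π = [0.2000, 0.1800, 0.3200, 0.3000], E[r] = -1.7600, γ^t·E[r] = -1.408000, running G = -3.208000
t=2: π = [0.2160, 0.1700, 0.3200, 0.2940], E[r] = -1.7640, γ^t·E[r] = -1.128960, running G = -4.336960
t=3: π = [0.2144, 0.1706, 0.3216, 0.2934], E[r] = -1.7660, γ^t·E[r] = -0.904192, running G = -5.241152
t=4: π = [0.2142, 0.1707, 0.3214, 0.2937], E[r] = -1.7659, γ^t·E[r] = -0.723304, running G = -5.964456
t=5: π = [0.2143, 0.1706, 0.3214, 0.2937], E[r] = -1.7659, γ^t·E[r] = -0.578640, running G = -6.543096

G = -6.5431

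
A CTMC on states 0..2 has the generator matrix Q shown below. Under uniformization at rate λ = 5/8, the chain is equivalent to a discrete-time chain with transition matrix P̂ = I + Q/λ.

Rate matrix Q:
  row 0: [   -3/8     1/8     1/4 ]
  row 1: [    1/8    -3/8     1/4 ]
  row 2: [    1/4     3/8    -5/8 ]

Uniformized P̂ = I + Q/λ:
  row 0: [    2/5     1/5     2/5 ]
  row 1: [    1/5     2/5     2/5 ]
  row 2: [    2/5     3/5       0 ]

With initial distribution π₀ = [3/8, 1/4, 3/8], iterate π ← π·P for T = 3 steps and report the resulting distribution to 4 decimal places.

t=0: π = [0.3750, 0.2500, 0.3750]
t=1: π = [0.3500, 0.4000, 0.2500]
t=2: π = [0.3200, 0.3800, 0.3000]
t=3: π = [0.3240, 0.3960, 0.2800]

π = [0.3240, 0.3960, 0.2800]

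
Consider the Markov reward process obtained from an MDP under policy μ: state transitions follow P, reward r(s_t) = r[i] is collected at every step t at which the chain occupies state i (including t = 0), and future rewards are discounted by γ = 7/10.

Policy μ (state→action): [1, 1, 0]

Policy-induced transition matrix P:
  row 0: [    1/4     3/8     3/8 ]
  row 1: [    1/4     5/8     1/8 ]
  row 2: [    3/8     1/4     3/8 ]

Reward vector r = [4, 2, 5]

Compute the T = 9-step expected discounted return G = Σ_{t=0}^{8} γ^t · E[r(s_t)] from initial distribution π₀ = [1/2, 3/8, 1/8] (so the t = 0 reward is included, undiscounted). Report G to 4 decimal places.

t=0: π = [0.5000, 0.3750, 0.1250], E[r] = 3.3750, γ^t·E[r] = 3.375000, running G = 3.375000
t=1: π = [0.2656, 0.4531, 0.2813], E[r] = 3.3750, γ^t·E[r] = 2.362500, running G = 5.737500
t=2: π = [0.2852, 0.4531, 0.2617], E[r] = 3.3555, γ^t·E[r] = 1.644180, running G = 7.381680
t=3: π = [0.2827, 0.4556, 0.2617], E[r] = 3.3506, γ^t·E[r] = 1.149251, running G = 8.530931
t=4: π = [0.2827, 0.4562, 0.2611], E[r] = 3.3488, γ^t·E[r] = 0.804036, running G = 9.334967
t=5: π = [0.2826, 0.4564, 0.2610], E[r] = 3.3481, γ^t·E[r] = 0.562723, running G = 9.897689
t=6: π = [0.2826, 0.4565, 0.2609], E[r] = 3.3479, γ^t·E[r] = 0.393881, running G = 10.291571
t=7: π = [0.2826, 0.4565, 0.2609], E[r] = 3.3479, γ^t·E[r] = 0.275711, running G = 10.567281
t=8: π = [0.2826, 0.4565, 0.2609], E[r] = 3.3478, γ^t·E[r] = 0.192996, running G = 10.760278

G = 10.7603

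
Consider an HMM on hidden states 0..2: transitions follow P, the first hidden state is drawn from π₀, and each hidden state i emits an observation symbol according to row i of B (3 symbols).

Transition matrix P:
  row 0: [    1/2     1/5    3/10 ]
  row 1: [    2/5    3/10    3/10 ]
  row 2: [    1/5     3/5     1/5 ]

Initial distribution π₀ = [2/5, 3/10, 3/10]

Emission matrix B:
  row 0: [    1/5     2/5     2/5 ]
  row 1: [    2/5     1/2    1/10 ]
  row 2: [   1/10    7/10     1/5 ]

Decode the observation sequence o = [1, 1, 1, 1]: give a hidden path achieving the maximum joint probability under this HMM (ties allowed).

path = [2, 1, 2, 1]

t=0: δ = [1.600e-01, 1.500e-01, 2.100e-01]  (obs o_0=1)
t=1: δ = [3.200e-02, 6.300e-02, 3.360e-02]  ψ = [0, 2, 0]  (obs o_1=1)
t=2: δ = [1.008e-02, 1.008e-02, 1.323e-02]  ψ = [1, 2, 1]  (obs o_2=1)
t=3: δ = [2.016e-03, 3.969e-03, 2.117e-03]  ψ = [0, 2, 0]  (obs o_3=1)
backtrack: best end state = 1; path = [2, 1, 2, 1]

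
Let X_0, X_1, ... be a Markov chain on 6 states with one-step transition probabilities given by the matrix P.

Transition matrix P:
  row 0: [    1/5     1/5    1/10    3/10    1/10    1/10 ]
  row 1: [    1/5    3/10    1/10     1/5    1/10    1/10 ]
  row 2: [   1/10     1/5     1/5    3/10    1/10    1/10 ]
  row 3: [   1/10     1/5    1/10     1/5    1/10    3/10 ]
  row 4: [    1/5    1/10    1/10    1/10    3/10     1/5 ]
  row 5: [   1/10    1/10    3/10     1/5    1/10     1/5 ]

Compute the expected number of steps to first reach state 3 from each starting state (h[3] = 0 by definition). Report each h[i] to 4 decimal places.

First-step conditioning: h[3] = 0; for i ≠ 3, h[i] = 1 + Σ_k P[i][k]·h[k].
  h[0] = 1 + 1/5·h[0] + 1/5·h[1] + 1/10·h[2] + 1/10·h[4] + 1/10·h[5]
  h[1] = 1 + 1/5·h[0] + 3/10·h[1] + 1/10·h[2] + 1/10·h[4] + 1/10·h[5]
  h[2] = 1 + 1/10·h[0] + 1/5·h[1] + 1/5·h[2] + 1/10·h[4] + 1/10·h[5]
  h[4] = 1 + 1/5·h[0] + 1/10·h[1] + 1/10·h[2] + 3/10·h[4] + 1/5·h[5]
  h[5] = 1 + 1/10·h[0] + 1/10·h[1] + 3/10·h[2] + 1/10·h[4] + 1/5·h[5]
Solving the 5×5 linear system over states ≠ 3 gives exactly h = [144/35, 32/7, 144/35, 0, 1618/315, 1424/315] (h[3] = 0 is the target).

h = [4.1143, 4.5714, 4.1143, 0.0000, 5.1365, 4.5206]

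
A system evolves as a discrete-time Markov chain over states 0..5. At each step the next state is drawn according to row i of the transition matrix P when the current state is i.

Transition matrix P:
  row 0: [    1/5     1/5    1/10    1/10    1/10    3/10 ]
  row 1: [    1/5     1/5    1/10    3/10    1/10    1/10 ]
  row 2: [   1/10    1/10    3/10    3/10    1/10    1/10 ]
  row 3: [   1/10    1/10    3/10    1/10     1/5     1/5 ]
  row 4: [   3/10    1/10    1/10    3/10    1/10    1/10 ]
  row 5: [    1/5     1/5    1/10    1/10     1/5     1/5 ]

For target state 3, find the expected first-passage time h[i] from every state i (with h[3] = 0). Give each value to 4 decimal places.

h = [5.4338, 4.3645, 4.2309, 0.0000, 4.4714, 5.3463]

First-step conditioning: h[3] = 0; for i ≠ 3, h[i] = 1 + Σ_k P[i][k]·h[k].
  h[0] = 1 + 1/5·h[0] + 1/5·h[1] + 1/10·h[2] + 1/10·h[4] + 3/10·h[5]
  h[1] = 1 + 1/5·h[0] + 1/5·h[1] + 1/10·h[2] + 1/10·h[4] + 1/10·h[5]
  h[2] = 1 + 1/10·h[0] + 1/10·h[1] + 3/10·h[2] + 1/10·h[4] + 1/10·h[5]
  h[4] = 1 + 3/10·h[0] + 1/10·h[1] + 1/10·h[2] + 1/10·h[4] + 1/10·h[5]
  h[5] = 1 + 1/5·h[0] + 1/5·h[1] + 1/10·h[2] + 1/5·h[4] + 1/5·h[5]
Solving the 5×5 linear system over states ≠ 3 gives exactly h = [4472/823, 3592/823, 3482/823, 0, 3680/823, 4400/823] (h[3] = 0 is the target).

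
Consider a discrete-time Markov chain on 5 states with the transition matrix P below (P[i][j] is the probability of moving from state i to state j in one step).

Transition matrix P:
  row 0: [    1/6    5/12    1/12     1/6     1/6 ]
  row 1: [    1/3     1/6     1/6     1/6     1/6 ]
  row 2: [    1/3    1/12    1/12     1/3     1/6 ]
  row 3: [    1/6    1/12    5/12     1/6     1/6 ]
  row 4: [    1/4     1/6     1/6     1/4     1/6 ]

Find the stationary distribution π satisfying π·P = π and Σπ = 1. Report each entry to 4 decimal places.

Balance equations π_j = Σ_i π_i·P[i][j]:
  π_0 = 1/6·π_0 + 1/3·π_1 + 1/3·π_2 + 1/6·π_3 + 1/4·π_4
  π_1 = 5/12·π_0 + 1/6·π_1 + 1/12·π_2 + 1/12·π_3 + 1/6·π_4
  π_2 = 1/12·π_0 + 1/6·π_1 + 1/12·π_2 + 5/12·π_3 + 1/6·π_4
  π_3 = 1/6·π_0 + 1/6·π_1 + 1/3·π_2 + 1/6·π_3 + 1/4·π_4
  normalize: π_0 + π_1 + π_2 + π_3 + π_4 = 1
Solving the linear system gives exactly π = [383/1572, 51/262, 289/1572, 83/393, 1/6].

π = [0.2436, 0.1947, 0.1838, 0.2112, 0.1667]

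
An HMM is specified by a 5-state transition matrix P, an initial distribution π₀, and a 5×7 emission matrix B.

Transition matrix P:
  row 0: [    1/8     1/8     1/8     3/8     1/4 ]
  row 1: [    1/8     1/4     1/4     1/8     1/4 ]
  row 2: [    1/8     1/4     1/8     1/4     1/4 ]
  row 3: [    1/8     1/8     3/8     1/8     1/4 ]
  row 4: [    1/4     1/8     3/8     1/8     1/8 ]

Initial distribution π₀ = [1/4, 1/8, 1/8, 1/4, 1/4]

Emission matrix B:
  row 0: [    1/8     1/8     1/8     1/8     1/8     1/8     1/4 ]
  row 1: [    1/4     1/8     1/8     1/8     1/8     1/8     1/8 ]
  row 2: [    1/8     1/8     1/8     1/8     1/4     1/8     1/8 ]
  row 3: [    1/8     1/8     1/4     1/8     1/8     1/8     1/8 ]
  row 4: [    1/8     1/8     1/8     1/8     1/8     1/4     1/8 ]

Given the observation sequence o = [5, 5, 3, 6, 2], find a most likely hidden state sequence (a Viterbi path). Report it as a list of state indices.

path = [4, 2, 4, 0, 3]

t=0: δ = [3.125e-02, 1.562e-02, 1.562e-02, 3.125e-02, 6.250e-02]  (obs o_0=5)
t=1: δ = [1.953e-03, 9.766e-04, 2.930e-03, 1.465e-03, 1.953e-03]  ψ = [4, 4, 4, 0, 0]  (obs o_1=5)
t=2: δ = [6.104e-05, 9.155e-05, 9.155e-05, 9.155e-05, 9.155e-05]  ψ = [4, 2, 4, 0, 2]  (obs o_2=3)
t=3: δ = [5.722e-06, 2.861e-06, 4.292e-06, 2.861e-06, 2.861e-06]  ψ = [4, 1, 3, 0, 1]  (obs o_3=6)
t=4: δ = [8.941e-08, 1.341e-07, 1.341e-07, 5.364e-07, 1.788e-07]  ψ = [0, 2, 3, 0, 0]  (obs o_4=2)
backtrack: best end state = 3; path = [4, 2, 4, 0, 3]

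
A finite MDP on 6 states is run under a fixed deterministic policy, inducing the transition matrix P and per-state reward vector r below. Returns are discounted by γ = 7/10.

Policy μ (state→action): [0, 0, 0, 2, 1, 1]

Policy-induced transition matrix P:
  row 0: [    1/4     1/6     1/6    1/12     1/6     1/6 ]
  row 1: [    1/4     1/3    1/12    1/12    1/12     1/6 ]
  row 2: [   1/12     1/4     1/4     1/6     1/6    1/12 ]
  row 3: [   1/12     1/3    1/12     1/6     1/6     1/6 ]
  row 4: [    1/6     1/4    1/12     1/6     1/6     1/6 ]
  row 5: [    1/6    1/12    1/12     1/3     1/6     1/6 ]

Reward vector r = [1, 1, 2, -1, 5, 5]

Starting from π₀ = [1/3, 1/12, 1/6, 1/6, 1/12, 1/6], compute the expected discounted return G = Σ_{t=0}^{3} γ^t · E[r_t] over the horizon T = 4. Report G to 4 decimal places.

t=0: π = [0.3333, 0.0833, 0.1667, 0.1667, 0.0833, 0.1667], E[r] = 1.8333, γ^t·E[r] = 1.833333, running G = 1.833333
t=1: π = [0.1736, 0.2153, 0.1389, 0.1597, 0.1597, 0.1528], E[r] = 2.0694, γ^t·E[r] = 1.448611, running G = 3.281944
t=2: π = [0.1742, 0.2413, 0.1209, 0.1597, 0.1487, 0.1551], E[r] = 2.0168, γ^t·E[r] = 0.988223, running G = 4.270168
t=3: π = [0.1779, 0.2431, 0.1180, 0.1579, 0.1466, 0.1566], E[r] = 2.0148, γ^t·E[r] = 0.691078, running G = 4.961246

G = 4.9612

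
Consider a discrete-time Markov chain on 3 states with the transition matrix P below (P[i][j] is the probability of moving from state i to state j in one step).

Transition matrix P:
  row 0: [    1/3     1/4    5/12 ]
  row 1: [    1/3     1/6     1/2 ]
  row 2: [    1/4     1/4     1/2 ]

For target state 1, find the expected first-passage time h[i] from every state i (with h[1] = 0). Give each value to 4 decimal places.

First-step conditioning: h[1] = 0; for i ≠ 1, h[i] = 1 + Σ_k P[i][k]·h[k].
  h[0] = 1 + 1/3·h[0] + 5/12·h[2]
  h[2] = 1 + 1/4·h[0] + 1/2·h[2]
Solving the 2×2 linear system over states ≠ 1 gives exactly h = [4, 0, 4] (h[1] = 0 is the target).

h = [4.0000, 0.0000, 4.0000]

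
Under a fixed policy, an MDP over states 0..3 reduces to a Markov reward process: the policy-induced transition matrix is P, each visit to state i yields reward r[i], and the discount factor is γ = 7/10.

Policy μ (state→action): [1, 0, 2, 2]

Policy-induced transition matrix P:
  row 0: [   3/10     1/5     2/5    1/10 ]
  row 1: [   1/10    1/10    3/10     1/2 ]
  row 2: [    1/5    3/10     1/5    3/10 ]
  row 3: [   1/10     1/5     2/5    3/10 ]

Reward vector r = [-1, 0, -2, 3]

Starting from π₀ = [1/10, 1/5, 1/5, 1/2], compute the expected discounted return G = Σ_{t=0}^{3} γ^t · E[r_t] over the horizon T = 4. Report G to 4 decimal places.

G = 1.2179

t=0: π = [0.1000, 0.2000, 0.2000, 0.5000], E[r] = 1.0000, γ^t·E[r] = 1.000000, running G = 1.000000
t=1: π = [0.1400, 0.2000, 0.3400, 0.3200], E[r] = 0.1400, γ^t·E[r] = 0.098000, running G = 1.098000
t=2: π = [0.1620, 0.2140, 0.3120, 0.3120], E[r] = 0.1500, γ^t·E[r] = 0.073500, running G = 1.171500
t=3: π = [0.1636, 0.2098, 0.3162, 0.3104], E[r] = 0.1352, γ^t·E[r] = 0.046374, running G = 1.217874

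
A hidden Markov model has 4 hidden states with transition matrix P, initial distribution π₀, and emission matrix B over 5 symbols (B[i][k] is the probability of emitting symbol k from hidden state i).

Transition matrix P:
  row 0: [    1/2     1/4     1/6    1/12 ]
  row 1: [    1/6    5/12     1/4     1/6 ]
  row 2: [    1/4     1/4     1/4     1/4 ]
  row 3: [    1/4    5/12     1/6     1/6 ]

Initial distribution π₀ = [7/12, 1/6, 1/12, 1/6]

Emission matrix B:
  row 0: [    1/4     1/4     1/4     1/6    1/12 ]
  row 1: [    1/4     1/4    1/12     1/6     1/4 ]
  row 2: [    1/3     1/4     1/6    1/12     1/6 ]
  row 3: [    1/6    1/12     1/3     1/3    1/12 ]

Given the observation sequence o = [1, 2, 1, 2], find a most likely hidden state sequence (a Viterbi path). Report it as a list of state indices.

path = [0, 0, 0, 0]

t=0: δ = [1.458e-01, 4.167e-02, 2.083e-02, 1.389e-02]  (obs o_0=1)
t=1: δ = [1.823e-02, 3.038e-03, 4.051e-03, 4.051e-03]  ψ = [0, 0, 0, 0]  (obs o_1=2)
t=2: δ = [2.279e-03, 1.139e-03, 7.595e-04, 1.266e-04]  ψ = [0, 0, 0, 0]  (obs o_2=1)
t=3: δ = [2.848e-04, 4.747e-05, 6.330e-05, 6.330e-05]  ψ = [0, 0, 0, 0]  (obs o_3=2)
backtrack: best end state = 0; path = [0, 0, 0, 0]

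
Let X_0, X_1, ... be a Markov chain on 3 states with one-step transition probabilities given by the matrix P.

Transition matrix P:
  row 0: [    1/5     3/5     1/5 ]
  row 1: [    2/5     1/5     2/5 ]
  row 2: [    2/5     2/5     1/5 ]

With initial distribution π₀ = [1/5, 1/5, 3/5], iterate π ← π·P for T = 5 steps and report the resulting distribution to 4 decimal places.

π = [0.3334, 0.3887, 0.2779]

t=0: π = [0.2000, 0.2000, 0.6000]
t=1: π = [0.3600, 0.4000, 0.2400]
t=2: π = [0.3280, 0.3920, 0.2800]
t=3: π = [0.3344, 0.3872, 0.2784]
t=4: π = [0.3331, 0.3894, 0.2774]
t=5: π = [0.3334, 0.3887, 0.2779]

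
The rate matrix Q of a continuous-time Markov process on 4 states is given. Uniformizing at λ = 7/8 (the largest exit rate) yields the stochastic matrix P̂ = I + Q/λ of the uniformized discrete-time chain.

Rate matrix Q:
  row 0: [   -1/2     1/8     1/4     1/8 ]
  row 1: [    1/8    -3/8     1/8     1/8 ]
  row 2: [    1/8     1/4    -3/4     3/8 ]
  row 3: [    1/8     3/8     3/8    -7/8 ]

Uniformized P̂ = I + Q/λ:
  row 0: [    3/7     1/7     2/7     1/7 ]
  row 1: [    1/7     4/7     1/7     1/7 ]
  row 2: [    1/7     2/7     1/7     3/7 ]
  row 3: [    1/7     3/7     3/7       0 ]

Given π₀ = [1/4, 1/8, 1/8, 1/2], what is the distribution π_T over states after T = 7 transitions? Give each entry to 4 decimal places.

π = [0.2000, 0.3962, 0.2233, 0.1806]

t=0: π = [0.2500, 0.1250, 0.1250, 0.5000]
t=1: π = [0.2143, 0.3571, 0.3214, 0.1071]
t=2: π = [0.2041, 0.3724, 0.2041, 0.2194]
t=3: π = [0.2012, 0.3943, 0.2347, 0.1698]
t=4: π = [0.2003, 0.3939, 0.2201, 0.1857]
t=5: π = [0.2001, 0.3962, 0.2245, 0.1792]
t=6: π = [0.2000, 0.3959, 0.2226, 0.1814]
t=7: π = [0.2000, 0.3962, 0.2233, 0.1806]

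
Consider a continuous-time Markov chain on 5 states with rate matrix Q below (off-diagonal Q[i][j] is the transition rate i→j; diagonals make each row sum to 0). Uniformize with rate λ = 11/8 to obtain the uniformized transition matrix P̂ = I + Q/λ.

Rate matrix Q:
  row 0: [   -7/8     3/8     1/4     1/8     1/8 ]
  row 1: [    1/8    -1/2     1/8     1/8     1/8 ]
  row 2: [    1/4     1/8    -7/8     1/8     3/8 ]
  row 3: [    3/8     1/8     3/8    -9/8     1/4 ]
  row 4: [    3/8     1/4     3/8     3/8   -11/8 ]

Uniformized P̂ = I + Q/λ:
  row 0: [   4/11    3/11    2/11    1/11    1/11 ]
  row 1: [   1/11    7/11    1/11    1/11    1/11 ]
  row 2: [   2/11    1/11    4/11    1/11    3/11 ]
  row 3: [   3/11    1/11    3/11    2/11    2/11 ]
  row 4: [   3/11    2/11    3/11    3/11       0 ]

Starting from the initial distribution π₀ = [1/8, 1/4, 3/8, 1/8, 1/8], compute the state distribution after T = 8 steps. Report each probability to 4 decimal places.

t=0: π = [0.1250, 0.2500, 0.3750, 0.1250, 0.1250]
t=1: π = [0.2045, 0.2614, 0.2500, 0.1250, 0.1591]
t=2: π = [0.2211, 0.2851, 0.2293, 0.1312, 0.1333]
t=3: π = [0.2201, 0.2987, 0.2216, 0.1271, 0.1324]
t=4: π = [0.2183, 0.3059, 0.2185, 0.1265, 0.1307]
t=5: π = [0.2171, 0.3093, 0.2171, 0.1262, 0.1303]
t=6: π = [0.2165, 0.3110, 0.2165, 0.1261, 0.1300]
t=7: π = [0.2162, 0.3117, 0.2162, 0.1260, 0.1299]
t=8: π = [0.2161, 0.3120, 0.2161, 0.1260, 0.1299]

π = [0.2161, 0.3120, 0.2161, 0.1260, 0.1299]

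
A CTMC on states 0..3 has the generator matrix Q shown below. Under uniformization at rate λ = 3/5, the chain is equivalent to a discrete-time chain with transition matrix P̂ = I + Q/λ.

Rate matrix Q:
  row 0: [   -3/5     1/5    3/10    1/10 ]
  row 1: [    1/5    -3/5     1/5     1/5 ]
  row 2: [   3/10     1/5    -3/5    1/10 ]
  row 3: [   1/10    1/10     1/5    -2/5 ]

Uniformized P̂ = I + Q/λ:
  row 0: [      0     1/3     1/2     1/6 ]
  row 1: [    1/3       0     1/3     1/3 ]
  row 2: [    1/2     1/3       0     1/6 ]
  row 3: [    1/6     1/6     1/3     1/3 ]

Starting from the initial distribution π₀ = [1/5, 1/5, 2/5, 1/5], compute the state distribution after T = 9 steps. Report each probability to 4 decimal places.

π = [0.2549, 0.2195, 0.2817, 0.2439]

t=0: π = [0.2000, 0.2000, 0.4000, 0.2000]
t=1: π = [0.3000, 0.2333, 0.2333, 0.2333]
t=2: π = [0.2333, 0.2167, 0.3056, 0.2444]
t=3: π = [0.2657, 0.2204, 0.2704, 0.2435]
t=4: π = [0.2492, 0.2193, 0.2875, 0.2440]
t=5: π = [0.2575, 0.2196, 0.2790, 0.2439]
t=6: π = [0.2534, 0.2195, 0.2832, 0.2439]
t=7: π = [0.2554, 0.2195, 0.2811, 0.2439]
t=8: π = [0.2544, 0.2195, 0.2822, 0.2439]
t=9: π = [0.2549, 0.2195, 0.2817, 0.2439]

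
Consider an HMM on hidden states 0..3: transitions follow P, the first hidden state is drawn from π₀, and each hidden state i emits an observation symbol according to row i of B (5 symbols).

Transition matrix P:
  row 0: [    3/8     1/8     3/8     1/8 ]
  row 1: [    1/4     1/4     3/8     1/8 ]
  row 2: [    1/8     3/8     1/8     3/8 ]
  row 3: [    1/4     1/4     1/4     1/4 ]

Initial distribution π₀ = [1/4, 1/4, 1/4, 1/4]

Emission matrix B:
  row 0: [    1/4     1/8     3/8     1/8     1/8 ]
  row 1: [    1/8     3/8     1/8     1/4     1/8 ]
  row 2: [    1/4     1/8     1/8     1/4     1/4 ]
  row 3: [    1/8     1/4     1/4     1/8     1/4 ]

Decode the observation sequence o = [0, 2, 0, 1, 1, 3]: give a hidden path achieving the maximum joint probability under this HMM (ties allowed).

t=0: δ = [6.250e-02, 3.125e-02, 6.250e-02, 3.125e-02]  (obs o_0=0)
t=1: δ = [8.789e-03, 2.930e-03, 2.930e-03, 5.859e-03]  ψ = [0, 2, 0, 2]  (obs o_1=2)
t=2: δ = [8.240e-04, 1.831e-04, 8.240e-04, 1.831e-04]  ψ = [0, 3, 0, 3]  (obs o_2=0)
t=3: δ = [3.862e-05, 1.159e-04, 3.862e-05, 7.725e-05]  ψ = [0, 2, 0, 2]  (obs o_3=1)
t=4: δ = [3.621e-06, 1.086e-05, 5.431e-06, 4.828e-06]  ψ = [1, 1, 1, 3]  (obs o_4=1)
t=5: δ = [3.395e-07, 6.789e-07, 1.018e-06, 2.546e-07]  ψ = [1, 1, 1, 2]  (obs o_5=3)
backtrack: best end state = 2; path = [0, 0, 2, 1, 1, 2]

path = [0, 0, 2, 1, 1, 2]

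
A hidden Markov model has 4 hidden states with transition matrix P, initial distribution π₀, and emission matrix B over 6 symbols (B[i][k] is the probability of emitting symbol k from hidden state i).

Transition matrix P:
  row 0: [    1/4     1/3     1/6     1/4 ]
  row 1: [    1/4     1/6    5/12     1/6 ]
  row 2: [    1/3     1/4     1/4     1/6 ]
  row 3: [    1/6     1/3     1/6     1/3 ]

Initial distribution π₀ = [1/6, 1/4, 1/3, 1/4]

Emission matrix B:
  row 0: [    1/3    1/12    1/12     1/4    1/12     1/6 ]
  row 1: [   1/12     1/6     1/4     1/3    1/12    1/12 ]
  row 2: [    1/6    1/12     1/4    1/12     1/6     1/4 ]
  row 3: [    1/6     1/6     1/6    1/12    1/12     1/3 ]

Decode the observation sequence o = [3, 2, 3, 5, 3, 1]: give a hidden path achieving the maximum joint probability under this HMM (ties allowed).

t=0: δ = [4.167e-02, 8.333e-02, 2.778e-02, 2.083e-02]  (obs o_0=3)
t=1: δ = [1.736e-03, 3.472e-03, 8.681e-03, 2.315e-03]  ψ = [1, 0, 1, 1]  (obs o_1=2)
t=2: δ = [7.234e-04, 7.234e-04, 1.808e-04, 1.206e-04]  ψ = [2, 2, 2, 2]  (obs o_2=3)
t=3: δ = [3.014e-05, 2.009e-05, 7.535e-05, 6.028e-05]  ψ = [0, 0, 1, 0]  (obs o_3=5)
t=4: δ = [6.279e-06, 6.698e-06, 1.570e-06, 1.674e-06]  ψ = [2, 3, 2, 3]  (obs o_4=3)
t=5: δ = [1.395e-07, 3.489e-07, 2.326e-07, 2.616e-07]  ψ = [1, 0, 1, 0]  (obs o_5=1)
backtrack: best end state = 1; path = [1, 2, 1, 2, 0, 1]

path = [1, 2, 1, 2, 0, 1]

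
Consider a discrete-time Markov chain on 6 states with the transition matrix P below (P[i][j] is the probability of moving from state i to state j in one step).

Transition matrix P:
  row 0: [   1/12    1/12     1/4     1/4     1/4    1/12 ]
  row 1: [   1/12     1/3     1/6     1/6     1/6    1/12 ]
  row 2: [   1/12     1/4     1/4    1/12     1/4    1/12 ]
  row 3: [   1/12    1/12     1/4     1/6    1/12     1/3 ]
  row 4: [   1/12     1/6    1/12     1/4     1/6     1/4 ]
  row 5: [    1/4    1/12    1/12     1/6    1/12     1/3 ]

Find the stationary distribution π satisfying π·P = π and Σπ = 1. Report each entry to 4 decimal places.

π = [0.1175, 0.1678, 0.1753, 0.1751, 0.1594, 0.2049]

Balance equations π_j = Σ_i π_i·P[i][j]:
  π_0 = 1/12·π_0 + 1/12·π_1 + 1/12·π_2 + 1/12·π_3 + 1/12·π_4 + 1/4·π_5
  π_1 = 1/12·π_0 + 1/3·π_1 + 1/4·π_2 + 1/12·π_3 + 1/6·π_4 + 1/12·π_5
  π_2 = 1/4·π_0 + 1/6·π_1 + 1/4·π_2 + 1/4·π_3 + 1/12·π_4 + 1/12·π_5
  π_3 = 1/4·π_0 + 1/6·π_1 + 1/12·π_2 + 1/6·π_3 + 1/4·π_4 + 1/6·π_5
  π_4 = 1/4·π_0 + 1/6·π_1 + 1/4·π_2 + 1/12·π_3 + 1/6·π_4 + 1/12·π_5
  normalize: π_0 + π_1 + π_2 + π_3 + π_4 + π_5 = 1
Solving the linear system gives exactly π = [5200/44261, 7426/44261, 7759/44261, 15503/88522, 7055/44261, 18139/88522].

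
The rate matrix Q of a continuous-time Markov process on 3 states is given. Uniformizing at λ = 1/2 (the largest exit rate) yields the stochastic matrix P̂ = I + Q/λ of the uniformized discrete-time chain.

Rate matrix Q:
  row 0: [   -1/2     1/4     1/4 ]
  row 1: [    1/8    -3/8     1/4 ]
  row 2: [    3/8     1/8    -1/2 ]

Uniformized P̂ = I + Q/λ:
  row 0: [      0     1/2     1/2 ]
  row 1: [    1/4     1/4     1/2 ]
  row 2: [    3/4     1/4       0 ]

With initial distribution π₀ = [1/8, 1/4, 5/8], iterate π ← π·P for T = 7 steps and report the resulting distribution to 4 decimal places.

π = [0.3379, 0.3311, 0.3311]

t=0: π = [0.1250, 0.2500, 0.6250]
t=1: π = [0.5313, 0.2813, 0.1875]
t=2: π = [0.2109, 0.3828, 0.4063]
t=3: π = [0.4004, 0.3027, 0.2969]
t=4: π = [0.2983, 0.3501, 0.3516]
t=5: π = [0.3512, 0.3246, 0.3242]
t=6: π = [0.3243, 0.3378, 0.3379]
t=7: π = [0.3379, 0.3311, 0.3311]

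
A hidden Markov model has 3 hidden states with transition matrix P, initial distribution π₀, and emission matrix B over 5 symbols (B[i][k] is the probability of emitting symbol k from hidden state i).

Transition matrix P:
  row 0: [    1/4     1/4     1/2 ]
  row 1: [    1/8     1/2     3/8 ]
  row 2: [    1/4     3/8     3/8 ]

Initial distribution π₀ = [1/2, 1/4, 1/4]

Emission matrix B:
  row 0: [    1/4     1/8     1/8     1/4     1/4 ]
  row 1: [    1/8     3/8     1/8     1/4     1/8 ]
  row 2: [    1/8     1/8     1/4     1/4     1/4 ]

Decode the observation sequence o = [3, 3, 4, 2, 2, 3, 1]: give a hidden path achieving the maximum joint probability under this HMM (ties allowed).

path = [0, 2, 2, 2, 2, 1, 1]

t=0: δ = [1.250e-01, 6.250e-02, 6.250e-02]  (obs o_0=3)
t=1: δ = [7.812e-03, 7.812e-03, 1.562e-02]  ψ = [0, 0, 0]  (obs o_1=3)
t=2: δ = [9.766e-04, 7.324e-04, 1.465e-03]  ψ = [2, 2, 2]  (obs o_2=4)
t=3: δ = [4.578e-05, 6.866e-05, 1.373e-04]  ψ = [2, 2, 2]  (obs o_3=2)
t=4: δ = [4.292e-06, 6.437e-06, 1.287e-05]  ψ = [2, 2, 2]  (obs o_4=2)
t=5: δ = [8.047e-07, 1.207e-06, 1.207e-06]  ψ = [2, 2, 2]  (obs o_5=3)
t=6: δ = [3.772e-08, 2.263e-07, 5.658e-08]  ψ = [2, 1, 1]  (obs o_6=1)
backtrack: best end state = 1; path = [0, 2, 2, 2, 2, 1, 1]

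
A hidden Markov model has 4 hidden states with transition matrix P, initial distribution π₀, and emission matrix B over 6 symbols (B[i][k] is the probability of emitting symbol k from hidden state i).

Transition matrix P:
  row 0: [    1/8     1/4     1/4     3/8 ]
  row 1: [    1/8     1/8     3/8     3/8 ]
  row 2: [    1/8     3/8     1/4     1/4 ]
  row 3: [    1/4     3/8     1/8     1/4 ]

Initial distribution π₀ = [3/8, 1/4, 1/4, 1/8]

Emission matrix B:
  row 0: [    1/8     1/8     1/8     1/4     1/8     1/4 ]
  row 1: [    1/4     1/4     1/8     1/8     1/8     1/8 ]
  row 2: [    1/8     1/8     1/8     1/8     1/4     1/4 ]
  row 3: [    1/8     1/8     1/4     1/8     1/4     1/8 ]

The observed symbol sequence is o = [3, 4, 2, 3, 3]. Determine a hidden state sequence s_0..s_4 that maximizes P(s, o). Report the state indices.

path = [0, 3, 3, 0, 3]

t=0: δ = [9.375e-02, 3.125e-02, 3.125e-02, 1.562e-02]  (obs o_0=3)
t=1: δ = [1.465e-03, 2.930e-03, 5.859e-03, 8.789e-03]  ψ = [0, 0, 0, 0]  (obs o_1=4)
t=2: δ = [2.747e-04, 4.120e-04, 1.831e-04, 5.493e-04]  ψ = [3, 3, 2, 3]  (obs o_2=2)
t=3: δ = [3.433e-05, 2.575e-05, 1.931e-05, 1.931e-05]  ψ = [3, 3, 1, 1]  (obs o_3=3)
t=4: δ = [1.207e-06, 1.073e-06, 1.207e-06, 1.609e-06]  ψ = [3, 0, 1, 0]  (obs o_4=3)
backtrack: best end state = 3; path = [0, 3, 3, 0, 3]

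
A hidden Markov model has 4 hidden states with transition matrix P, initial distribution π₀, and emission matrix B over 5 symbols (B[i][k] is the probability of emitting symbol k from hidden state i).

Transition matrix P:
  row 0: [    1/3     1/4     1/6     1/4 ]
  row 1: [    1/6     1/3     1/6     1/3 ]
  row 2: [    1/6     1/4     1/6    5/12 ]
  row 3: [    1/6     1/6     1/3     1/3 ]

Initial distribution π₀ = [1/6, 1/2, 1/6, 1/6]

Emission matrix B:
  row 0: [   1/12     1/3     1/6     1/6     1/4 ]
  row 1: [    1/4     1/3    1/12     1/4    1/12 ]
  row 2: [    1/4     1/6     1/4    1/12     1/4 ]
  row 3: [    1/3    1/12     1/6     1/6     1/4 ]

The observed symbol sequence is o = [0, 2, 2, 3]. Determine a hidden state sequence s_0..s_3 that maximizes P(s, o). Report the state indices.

t=0: δ = [1.389e-02, 1.250e-01, 4.167e-02, 5.556e-02]  (obs o_0=0)
t=1: δ = [3.472e-03, 3.472e-03, 5.208e-03, 6.944e-03]  ψ = [1, 1, 1, 1]  (obs o_1=2)
t=2: δ = [1.929e-04, 1.085e-04, 5.787e-04, 3.858e-04]  ψ = [0, 2, 3, 3]  (obs o_2=2)
t=3: δ = [1.608e-05, 3.617e-05, 1.072e-05, 4.019e-05]  ψ = [2, 2, 3, 2]  (obs o_3=3)
backtrack: best end state = 3; path = [1, 3, 2, 3]

path = [1, 3, 2, 3]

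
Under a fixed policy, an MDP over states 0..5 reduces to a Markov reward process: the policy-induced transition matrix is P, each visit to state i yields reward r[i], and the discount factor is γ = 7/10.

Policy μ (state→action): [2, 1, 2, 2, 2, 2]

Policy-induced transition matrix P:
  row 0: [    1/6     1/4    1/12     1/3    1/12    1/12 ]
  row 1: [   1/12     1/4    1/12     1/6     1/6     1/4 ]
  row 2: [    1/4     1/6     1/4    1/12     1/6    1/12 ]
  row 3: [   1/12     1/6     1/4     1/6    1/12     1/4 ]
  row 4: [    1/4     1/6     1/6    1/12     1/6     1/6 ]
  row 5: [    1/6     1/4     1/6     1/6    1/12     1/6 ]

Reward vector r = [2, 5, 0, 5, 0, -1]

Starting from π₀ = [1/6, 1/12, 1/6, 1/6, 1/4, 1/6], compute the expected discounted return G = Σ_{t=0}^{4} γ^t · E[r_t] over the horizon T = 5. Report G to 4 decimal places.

t=0: π = [0.1667, 0.0833, 0.1667, 0.1667, 0.2500, 0.1667], E[r] = 1.4167, γ^t·E[r] = 1.416667, running G = 1.416667
t=1: π = [0.1806, 0.2014, 0.1736, 0.1597, 0.1250, 0.1597], E[r] = 2.0069, γ^t·E[r] = 1.404861, running G = 2.821528
t=2: π = [0.1615, 0.2118, 0.1626, 0.1719, 0.1250, 0.1672], E[r] = 2.0741, γ^t·E[r] = 1.016296, running G = 3.837824
t=3: π = [0.1587, 0.2117, 0.1634, 0.1696, 0.1250, 0.1716], E[r] = 2.0523, γ^t·E[r] = 0.703931, running G = 4.541755
t=4: π = [0.1589, 0.2118, 0.1636, 0.1691, 0.1250, 0.1716], E[r] = 2.0508, γ^t·E[r] = 0.492397, running G = 5.034152

G = 5.0342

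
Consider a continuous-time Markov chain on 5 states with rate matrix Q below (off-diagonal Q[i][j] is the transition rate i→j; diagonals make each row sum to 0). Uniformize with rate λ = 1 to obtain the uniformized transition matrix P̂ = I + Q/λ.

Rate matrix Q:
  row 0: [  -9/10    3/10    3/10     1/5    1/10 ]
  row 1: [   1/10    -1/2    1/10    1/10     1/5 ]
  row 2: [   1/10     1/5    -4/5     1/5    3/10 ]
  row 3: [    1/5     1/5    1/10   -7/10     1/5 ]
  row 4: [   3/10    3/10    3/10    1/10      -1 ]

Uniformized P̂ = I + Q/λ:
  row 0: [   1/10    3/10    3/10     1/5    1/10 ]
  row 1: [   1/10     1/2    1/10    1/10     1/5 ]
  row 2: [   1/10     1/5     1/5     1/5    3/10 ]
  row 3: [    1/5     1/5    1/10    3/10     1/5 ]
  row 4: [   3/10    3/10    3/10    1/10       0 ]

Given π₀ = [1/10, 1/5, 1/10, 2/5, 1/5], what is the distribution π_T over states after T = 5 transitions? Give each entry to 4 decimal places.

π = [0.1505, 0.3312, 0.1822, 0.1667, 0.1693]

t=0: π = [0.1000, 0.2000, 0.1000, 0.4000, 0.2000]
t=1: π = [0.1800, 0.2900, 0.1700, 0.2000, 0.1600]
t=2: π = [0.1520, 0.3210, 0.1850, 0.1750, 0.1670]
t=3: π = [0.1509, 0.3282, 0.1823, 0.1687, 0.1699]
t=4: π = [0.1509, 0.3305, 0.1824, 0.1671, 0.1692]
t=5: π = [0.1505, 0.3312, 0.1822, 0.1667, 0.1693]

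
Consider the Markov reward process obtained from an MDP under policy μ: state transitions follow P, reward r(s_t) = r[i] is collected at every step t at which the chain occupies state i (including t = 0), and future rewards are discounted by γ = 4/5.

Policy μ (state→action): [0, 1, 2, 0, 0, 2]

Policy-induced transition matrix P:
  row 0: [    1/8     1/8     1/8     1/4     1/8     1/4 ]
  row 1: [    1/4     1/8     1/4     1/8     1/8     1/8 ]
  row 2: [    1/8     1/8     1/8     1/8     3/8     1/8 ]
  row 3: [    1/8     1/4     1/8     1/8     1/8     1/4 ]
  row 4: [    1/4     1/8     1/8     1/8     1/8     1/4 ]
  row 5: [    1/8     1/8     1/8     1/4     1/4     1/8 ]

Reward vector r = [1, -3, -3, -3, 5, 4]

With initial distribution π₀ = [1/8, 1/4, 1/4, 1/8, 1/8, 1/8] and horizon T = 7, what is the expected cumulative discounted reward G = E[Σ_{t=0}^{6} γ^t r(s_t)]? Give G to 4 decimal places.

t=0: π = [0.1250, 0.2500, 0.2500, 0.1250, 0.1250, 0.1250], E[r] = -0.6250, γ^t·E[r] = -0.625000, running G = -0.625000
t=1: π = [0.1719, 0.1406, 0.1563, 0.1563, 0.2031, 0.1719], E[r] = 0.5156, γ^t·E[r] = 0.412500, running G = -0.212500
t=2: π = [0.1680, 0.1445, 0.1426, 0.1680, 0.1855, 0.1914], E[r] = 0.4961, γ^t·E[r] = 0.317500, running G = 0.105000
t=3: π = [0.1663, 0.1460, 0.1431, 0.1699, 0.1846, 0.1902], E[r] = 0.4729, γ^t·E[r] = 0.242125, running G = 0.347125
t=4: π = [0.1663, 0.1462, 0.1432, 0.1696, 0.1845, 0.1901], E[r] = 0.4723, γ^t·E[r] = 0.193438, running G = 0.540563
t=5: π = [0.1663, 0.1462, 0.1433, 0.1696, 0.1846, 0.1901], E[r] = 0.4723, γ^t·E[r] = 0.154779, running G = 0.695341
t=6: π = [0.1663, 0.1462, 0.1433, 0.1695, 0.1846, 0.1901], E[r] = 0.4724, γ^t·E[r] = 0.123840, running G = 0.819181

G = 0.8192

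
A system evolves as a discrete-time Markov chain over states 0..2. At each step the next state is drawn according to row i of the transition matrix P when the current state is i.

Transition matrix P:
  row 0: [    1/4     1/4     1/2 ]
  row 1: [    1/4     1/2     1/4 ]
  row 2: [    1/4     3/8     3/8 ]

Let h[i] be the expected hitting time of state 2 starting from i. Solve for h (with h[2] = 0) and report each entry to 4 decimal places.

h = [2.4000, 3.2000, 0.0000]

First-step conditioning: h[2] = 0; for i ≠ 2, h[i] = 1 + Σ_k P[i][k]·h[k].
  h[0] = 1 + 1/4·h[0] + 1/4·h[1]
  h[1] = 1 + 1/4·h[0] + 1/2·h[1]
Solving the 2×2 linear system over states ≠ 2 gives exactly h = [12/5, 16/5, 0] (h[2] = 0 is the target).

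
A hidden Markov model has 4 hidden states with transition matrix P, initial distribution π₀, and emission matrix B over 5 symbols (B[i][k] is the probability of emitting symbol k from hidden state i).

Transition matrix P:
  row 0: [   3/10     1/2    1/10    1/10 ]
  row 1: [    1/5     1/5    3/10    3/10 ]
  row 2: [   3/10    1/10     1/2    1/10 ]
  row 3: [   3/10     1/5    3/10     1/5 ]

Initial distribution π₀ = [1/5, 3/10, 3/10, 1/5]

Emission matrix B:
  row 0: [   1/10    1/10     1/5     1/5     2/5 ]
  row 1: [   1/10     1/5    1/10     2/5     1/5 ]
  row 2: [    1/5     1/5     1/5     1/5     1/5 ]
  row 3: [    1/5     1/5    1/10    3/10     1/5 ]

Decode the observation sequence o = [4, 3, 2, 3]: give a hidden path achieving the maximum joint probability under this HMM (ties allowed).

path = [0, 1, 0, 1]

t=0: δ = [8.000e-02, 6.000e-02, 6.000e-02, 4.000e-02]  (obs o_0=4)
t=1: δ = [4.800e-03, 1.600e-02, 6.000e-03, 5.400e-03]  ψ = [0, 0, 2, 1]  (obs o_1=3)
t=2: δ = [6.400e-04, 3.200e-04, 9.600e-04, 4.800e-04]  ψ = [1, 1, 1, 1]  (obs o_2=2)
t=3: δ = [5.760e-05, 1.280e-04, 9.600e-05, 2.880e-05]  ψ = [2, 0, 2, 1]  (obs o_3=3)
backtrack: best end state = 1; path = [0, 1, 0, 1]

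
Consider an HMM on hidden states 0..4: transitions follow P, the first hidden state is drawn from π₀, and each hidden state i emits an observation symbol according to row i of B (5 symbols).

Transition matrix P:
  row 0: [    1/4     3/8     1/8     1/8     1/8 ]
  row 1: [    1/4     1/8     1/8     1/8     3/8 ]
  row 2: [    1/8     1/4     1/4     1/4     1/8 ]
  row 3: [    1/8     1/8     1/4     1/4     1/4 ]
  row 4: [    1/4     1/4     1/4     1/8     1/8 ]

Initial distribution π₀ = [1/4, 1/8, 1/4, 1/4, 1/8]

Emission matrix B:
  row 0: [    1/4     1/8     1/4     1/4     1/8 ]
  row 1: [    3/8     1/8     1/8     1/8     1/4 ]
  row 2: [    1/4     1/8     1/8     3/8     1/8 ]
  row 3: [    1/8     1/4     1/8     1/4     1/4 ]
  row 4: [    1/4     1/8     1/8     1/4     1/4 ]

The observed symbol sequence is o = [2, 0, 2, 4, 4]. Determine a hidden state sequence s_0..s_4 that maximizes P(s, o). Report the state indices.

path = [0, 1, 0, 1, 4]

t=0: δ = [6.250e-02, 1.562e-02, 3.125e-02, 3.125e-02, 1.562e-02]  (obs o_0=2)
t=1: δ = [3.906e-03, 8.789e-03, 1.953e-03, 9.766e-04, 1.953e-03]  ψ = [0, 0, 0, 0, 0]  (obs o_1=0)
t=2: δ = [5.493e-04, 1.831e-04, 1.373e-04, 1.373e-04, 4.120e-04]  ψ = [1, 0, 1, 1, 1]  (obs o_2=2)
t=3: δ = [1.717e-05, 5.150e-05, 1.287e-05, 1.717e-05, 1.717e-05]  ψ = [0, 0, 4, 0, 0]  (obs o_3=4)
t=4: δ = [1.609e-06, 1.609e-06, 8.047e-07, 1.609e-06, 4.828e-06]  ψ = [1, 0, 1, 1, 1]  (obs o_4=4)
backtrack: best end state = 4; path = [0, 1, 0, 1, 4]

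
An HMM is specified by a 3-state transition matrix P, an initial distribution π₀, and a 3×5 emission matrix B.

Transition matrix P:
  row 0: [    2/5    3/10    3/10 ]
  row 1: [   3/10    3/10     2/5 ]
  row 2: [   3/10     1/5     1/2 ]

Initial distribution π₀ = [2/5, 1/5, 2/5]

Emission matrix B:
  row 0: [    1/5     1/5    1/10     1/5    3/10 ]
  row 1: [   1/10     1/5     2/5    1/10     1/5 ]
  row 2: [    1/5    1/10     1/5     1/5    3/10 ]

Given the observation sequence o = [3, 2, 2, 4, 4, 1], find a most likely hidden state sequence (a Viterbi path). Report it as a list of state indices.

t=0: δ = [8.000e-02, 2.000e-02, 8.000e-02]  (obs o_0=3)
t=1: δ = [3.200e-03, 9.600e-03, 8.000e-03]  ψ = [0, 0, 2]  (obs o_1=2)
t=2: δ = [2.880e-04, 1.152e-03, 8.000e-04]  ψ = [1, 1, 2]  (obs o_2=2)
t=3: δ = [1.037e-04, 6.912e-05, 1.382e-04]  ψ = [1, 1, 1]  (obs o_3=4)
t=4: δ = [1.244e-05, 6.221e-06, 2.074e-05]  ψ = [0, 0, 2]  (obs o_4=4)
t=5: δ = [1.244e-06, 8.294e-07, 1.037e-06]  ψ = [2, 2, 2]  (obs o_5=1)
backtrack: best end state = 0; path = [0, 1, 1, 2, 2, 0]

path = [0, 1, 1, 2, 2, 0]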